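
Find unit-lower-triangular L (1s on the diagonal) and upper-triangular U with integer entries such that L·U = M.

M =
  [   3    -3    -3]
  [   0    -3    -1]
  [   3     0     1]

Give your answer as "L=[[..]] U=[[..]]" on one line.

  R1 -= 0·R0 → [0,-3,-1]
  R2 -= 1·R0 → [0,3,4]
  R2 -= -1·R1 → [0,0,3]

L=[[1,0,0],[0,1,0],[1,-1,1]] U=[[3,-3,-3],[0,-3,-1],[0,0,3]]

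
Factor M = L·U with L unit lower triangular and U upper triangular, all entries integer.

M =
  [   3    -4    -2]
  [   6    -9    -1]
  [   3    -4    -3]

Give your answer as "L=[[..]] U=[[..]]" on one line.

L=[[1,0,0],[2,1,0],[1,0,1]] U=[[3,-4,-2],[0,-1,3],[0,0,-1]]

  R1 -= 2·R0 → [0,-1,3]
  R2 -= 1·R0 → [0,0,-1]
  R2 -= 0·R1 → [0,0,-1]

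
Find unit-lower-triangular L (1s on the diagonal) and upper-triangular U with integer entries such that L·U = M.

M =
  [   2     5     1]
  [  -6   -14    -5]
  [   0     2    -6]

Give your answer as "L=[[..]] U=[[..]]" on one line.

L=[[1,0,0],[-3,1,0],[0,2,1]] U=[[2,5,1],[0,1,-2],[0,0,-2]]

  row1 -= -3·row0 → [0,1,-2]
  row2 -= 0·row0 → [0,2,-6]
  row2 -= 2·row1 → [0,0,-2]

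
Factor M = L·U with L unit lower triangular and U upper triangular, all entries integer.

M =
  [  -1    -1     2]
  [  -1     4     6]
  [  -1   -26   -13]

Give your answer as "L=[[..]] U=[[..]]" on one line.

  row1 -= 1·row0 → [0,5,4]
  row2 -= 1·row0 → [0,-25,-15]
  row2 -= -5·row1 → [0,0,5]

L=[[1,0,0],[1,1,0],[1,-5,1]] U=[[-1,-1,2],[0,5,4],[0,0,5]]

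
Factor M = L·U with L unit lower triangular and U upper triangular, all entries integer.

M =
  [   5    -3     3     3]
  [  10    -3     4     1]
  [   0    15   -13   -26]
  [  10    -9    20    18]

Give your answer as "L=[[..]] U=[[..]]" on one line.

L=[[1,0,0,0],[2,1,0,0],[0,5,1,0],[2,-1,-4,1]] U=[[5,-3,3,3],[0,3,-2,-5],[0,0,-3,-1],[0,0,0,3]]

  R1 -= 2·R0 → [0,3,-2,-5]
  R2 -= 0·R0 → [0,15,-13,-26]
  R3 -= 2·R0 → [0,-3,14,12]
  R2 -= 5·R1 → [0,0,-3,-1]
  R3 -= -1·R1 → [0,0,12,7]
  R3 -= -4·R2 → [0,0,0,3]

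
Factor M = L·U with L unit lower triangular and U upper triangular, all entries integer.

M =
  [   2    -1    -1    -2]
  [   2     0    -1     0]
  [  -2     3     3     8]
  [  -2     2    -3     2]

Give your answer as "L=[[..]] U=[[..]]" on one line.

  r1 -= 1·r0 → [0,1,0,2]
  r2 -= -1·r0 → [0,2,2,6]
  r3 -= -1·r0 → [0,1,-4,0]
  r2 -= 2·r1 → [0,0,2,2]
  r3 -= 1·r1 → [0,0,-4,-2]
  r3 -= -2·r2 → [0,0,0,2]

L=[[1,0,0,0],[1,1,0,0],[-1,2,1,0],[-1,1,-2,1]] U=[[2,-1,-1,-2],[0,1,0,2],[0,0,2,2],[0,0,0,2]]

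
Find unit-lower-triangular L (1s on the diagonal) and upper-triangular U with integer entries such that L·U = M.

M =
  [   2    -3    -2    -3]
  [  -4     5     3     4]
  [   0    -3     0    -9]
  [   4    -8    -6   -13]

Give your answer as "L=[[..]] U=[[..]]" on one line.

L=[[1,0,0,0],[-2,1,0,0],[0,3,1,0],[2,2,0,1]] U=[[2,-3,-2,-3],[0,-1,-1,-2],[0,0,3,-3],[0,0,0,-3]]

  r1 -= -2·r0 → [0,-1,-1,-2]
  r2 -= 0·r0 → [0,-3,0,-9]
  r3 -= 2·r0 → [0,-2,-2,-7]
  r2 -= 3·r1 → [0,0,3,-3]
  r3 -= 2·r1 → [0,0,0,-3]
  r3 -= 0·r2 → [0,0,0,-3]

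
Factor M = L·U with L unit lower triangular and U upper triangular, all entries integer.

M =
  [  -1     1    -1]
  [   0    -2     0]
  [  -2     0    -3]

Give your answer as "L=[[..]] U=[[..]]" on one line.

  row1 -= 0·row0 → [0,-2,0]
  row2 -= 2·row0 → [0,-2,-1]
  row2 -= 1·row1 → [0,0,-1]

L=[[1,0,0],[0,1,0],[2,1,1]] U=[[-1,1,-1],[0,-2,0],[0,0,-1]]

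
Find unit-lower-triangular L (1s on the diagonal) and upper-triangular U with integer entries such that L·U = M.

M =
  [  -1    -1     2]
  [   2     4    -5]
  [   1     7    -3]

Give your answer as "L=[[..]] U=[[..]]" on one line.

  R1 -= -2·R0 → [0,2,-1]
  R2 -= -1·R0 → [0,6,-1]
  R2 -= 3·R1 → [0,0,2]

L=[[1,0,0],[-2,1,0],[-1,3,1]] U=[[-1,-1,2],[0,2,-1],[0,0,2]]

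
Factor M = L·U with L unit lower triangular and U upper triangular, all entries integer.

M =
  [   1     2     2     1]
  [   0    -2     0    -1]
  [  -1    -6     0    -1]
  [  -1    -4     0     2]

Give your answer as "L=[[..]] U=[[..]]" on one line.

L=[[1,0,0,0],[0,1,0,0],[-1,2,1,0],[-1,1,1,1]] U=[[1,2,2,1],[0,-2,0,-1],[0,0,2,2],[0,0,0,2]]

  R1 -= 0·R0 → [0,-2,0,-1]
  R2 -= -1·R0 → [0,-4,2,0]
  R3 -= -1·R0 → [0,-2,2,3]
  R2 -= 2·R1 → [0,0,2,2]
  R3 -= 1·R1 → [0,0,2,4]
  R3 -= 1·R2 → [0,0,0,2]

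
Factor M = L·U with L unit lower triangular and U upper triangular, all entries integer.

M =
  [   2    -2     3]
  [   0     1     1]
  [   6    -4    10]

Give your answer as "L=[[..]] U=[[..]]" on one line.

L=[[1,0,0],[0,1,0],[3,2,1]] U=[[2,-2,3],[0,1,1],[0,0,-1]]

  row1 -= 0·row0 → [0,1,1]
  row2 -= 3·row0 → [0,2,1]
  row2 -= 2·row1 → [0,0,-1]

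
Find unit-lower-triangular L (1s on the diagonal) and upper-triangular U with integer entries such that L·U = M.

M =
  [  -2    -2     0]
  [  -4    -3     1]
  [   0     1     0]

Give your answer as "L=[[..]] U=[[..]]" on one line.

  row1 -= 2·row0 → [0,1,1]
  row2 -= 0·row0 → [0,1,0]
  row2 -= 1·row1 → [0,0,-1]

L=[[1,0,0],[2,1,0],[0,1,1]] U=[[-2,-2,0],[0,1,1],[0,0,-1]]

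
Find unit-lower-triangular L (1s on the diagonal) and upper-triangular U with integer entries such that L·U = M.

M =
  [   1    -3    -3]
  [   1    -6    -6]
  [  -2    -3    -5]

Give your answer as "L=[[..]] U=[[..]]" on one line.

L=[[1,0,0],[1,1,0],[-2,3,1]] U=[[1,-3,-3],[0,-3,-3],[0,0,-2]]

  R1 -= 1·R0 → [0,-3,-3]
  R2 -= -2·R0 → [0,-9,-11]
  R2 -= 3·R1 → [0,0,-2]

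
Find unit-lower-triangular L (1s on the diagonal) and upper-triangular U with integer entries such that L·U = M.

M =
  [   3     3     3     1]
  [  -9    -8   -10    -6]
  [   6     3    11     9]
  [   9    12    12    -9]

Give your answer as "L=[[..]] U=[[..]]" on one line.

L=[[1,0,0,0],[-3,1,0,0],[2,-3,1,0],[3,3,3,1]] U=[[3,3,3,1],[0,1,-1,-3],[0,0,2,-2],[0,0,0,3]]

  row1 -= -3·row0 → [0,1,-1,-3]
  row2 -= 2·row0 → [0,-3,5,7]
  row3 -= 3·row0 → [0,3,3,-12]
  row2 -= -3·row1 → [0,0,2,-2]
  row3 -= 3·row1 → [0,0,6,-3]
  row3 -= 3·row2 → [0,0,0,3]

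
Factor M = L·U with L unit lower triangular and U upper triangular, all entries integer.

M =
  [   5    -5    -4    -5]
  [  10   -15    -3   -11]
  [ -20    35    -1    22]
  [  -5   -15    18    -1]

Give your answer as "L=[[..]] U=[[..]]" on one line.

  R1 -= 2·R0 → [0,-5,5,-1]
  R2 -= -4·R0 → [0,15,-17,2]
  R3 -= -1·R0 → [0,-20,14,-6]
  R2 -= -3·R1 → [0,0,-2,-1]
  R3 -= 4·R1 → [0,0,-6,-2]
  R3 -= 3·R2 → [0,0,0,1]

L=[[1,0,0,0],[2,1,0,0],[-4,-3,1,0],[-1,4,3,1]] U=[[5,-5,-4,-5],[0,-5,5,-1],[0,0,-2,-1],[0,0,0,1]]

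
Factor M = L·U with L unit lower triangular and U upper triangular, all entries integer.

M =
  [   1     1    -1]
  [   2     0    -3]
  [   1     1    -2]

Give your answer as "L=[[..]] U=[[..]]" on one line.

L=[[1,0,0],[2,1,0],[1,0,1]] U=[[1,1,-1],[0,-2,-1],[0,0,-1]]

  row1 -= 2·row0 → [0,-2,-1]
  row2 -= 1·row0 → [0,0,-1]
  row2 -= 0·row1 → [0,0,-1]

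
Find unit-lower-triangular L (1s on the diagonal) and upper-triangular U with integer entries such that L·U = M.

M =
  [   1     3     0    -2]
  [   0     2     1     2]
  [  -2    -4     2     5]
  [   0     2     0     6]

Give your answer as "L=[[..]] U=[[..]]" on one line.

L=[[1,0,0,0],[0,1,0,0],[-2,1,1,0],[0,1,-1,1]] U=[[1,3,0,-2],[0,2,1,2],[0,0,1,-1],[0,0,0,3]]

  r1 -= 0·r0 → [0,2,1,2]
  r2 -= -2·r0 → [0,2,2,1]
  r3 -= 0·r0 → [0,2,0,6]
  r2 -= 1·r1 → [0,0,1,-1]
  r3 -= 1·r1 → [0,0,-1,4]
  r3 -= -1·r2 → [0,0,0,3]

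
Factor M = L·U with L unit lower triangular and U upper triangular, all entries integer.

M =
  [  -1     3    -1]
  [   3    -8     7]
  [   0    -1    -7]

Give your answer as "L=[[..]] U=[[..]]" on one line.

  R1 -= -3·R0 → [0,1,4]
  R2 -= 0·R0 → [0,-1,-7]
  R2 -= -1·R1 → [0,0,-3]

L=[[1,0,0],[-3,1,0],[0,-1,1]] U=[[-1,3,-1],[0,1,4],[0,0,-3]]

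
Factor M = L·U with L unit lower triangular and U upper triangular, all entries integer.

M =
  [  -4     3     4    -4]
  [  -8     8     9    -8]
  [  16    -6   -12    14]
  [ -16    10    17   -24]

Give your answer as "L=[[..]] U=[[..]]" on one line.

  row1 -= 2·row0 → [0,2,1,0]
  row2 -= -4·row0 → [0,6,4,-2]
  row3 -= 4·row0 → [0,-2,1,-8]
  row2 -= 3·row1 → [0,0,1,-2]
  row3 -= -1·row1 → [0,0,2,-8]
  row3 -= 2·row2 → [0,0,0,-4]

L=[[1,0,0,0],[2,1,0,0],[-4,3,1,0],[4,-1,2,1]] U=[[-4,3,4,-4],[0,2,1,0],[0,0,1,-2],[0,0,0,-4]]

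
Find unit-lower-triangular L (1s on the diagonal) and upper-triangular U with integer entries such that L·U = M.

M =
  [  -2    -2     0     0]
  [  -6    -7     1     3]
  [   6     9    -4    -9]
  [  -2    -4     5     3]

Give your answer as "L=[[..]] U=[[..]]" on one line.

  row1 -= 3·row0 → [0,-1,1,3]
  row2 -= -3·row0 → [0,3,-4,-9]
  row3 -= 1·row0 → [0,-2,5,3]
  row2 -= -3·row1 → [0,0,-1,0]
  row3 -= 2·row1 → [0,0,3,-3]
  row3 -= -3·row2 → [0,0,0,-3]

L=[[1,0,0,0],[3,1,0,0],[-3,-3,1,0],[1,2,-3,1]] U=[[-2,-2,0,0],[0,-1,1,3],[0,0,-1,0],[0,0,0,-3]]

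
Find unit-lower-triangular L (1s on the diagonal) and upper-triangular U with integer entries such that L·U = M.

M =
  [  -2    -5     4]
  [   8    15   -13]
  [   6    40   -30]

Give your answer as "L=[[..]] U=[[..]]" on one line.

L=[[1,0,0],[-4,1,0],[-3,-5,1]] U=[[-2,-5,4],[0,-5,3],[0,0,-3]]

  row1 -= -4·row0 → [0,-5,3]
  row2 -= -3·row0 → [0,25,-18]
  row2 -= -5·row1 → [0,0,-3]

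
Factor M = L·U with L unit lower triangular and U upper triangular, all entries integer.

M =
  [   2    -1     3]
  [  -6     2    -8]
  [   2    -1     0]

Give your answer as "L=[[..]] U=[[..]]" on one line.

  R1 -= -3·R0 → [0,-1,1]
  R2 -= 1·R0 → [0,0,-3]
  R2 -= 0·R1 → [0,0,-3]

L=[[1,0,0],[-3,1,0],[1,0,1]] U=[[2,-1,3],[0,-1,1],[0,0,-3]]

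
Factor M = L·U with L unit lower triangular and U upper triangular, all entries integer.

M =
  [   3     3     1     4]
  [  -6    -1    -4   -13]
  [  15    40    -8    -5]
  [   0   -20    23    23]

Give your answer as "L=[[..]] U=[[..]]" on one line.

  r1 -= -2·r0 → [0,5,-2,-5]
  r2 -= 5·r0 → [0,25,-13,-25]
  r3 -= 0·r0 → [0,-20,23,23]
  r2 -= 5·r1 → [0,0,-3,0]
  r3 -= -4·r1 → [0,0,15,3]
  r3 -= -5·r2 → [0,0,0,3]

L=[[1,0,0,0],[-2,1,0,0],[5,5,1,0],[0,-4,-5,1]] U=[[3,3,1,4],[0,5,-2,-5],[0,0,-3,0],[0,0,0,3]]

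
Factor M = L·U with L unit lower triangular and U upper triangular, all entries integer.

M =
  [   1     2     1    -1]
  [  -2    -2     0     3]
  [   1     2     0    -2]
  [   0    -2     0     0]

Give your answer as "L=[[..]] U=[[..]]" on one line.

  r1 -= -2·r0 → [0,2,2,1]
  r2 -= 1·r0 → [0,0,-1,-1]
  r3 -= 0·r0 → [0,-2,0,0]
  r2 -= 0·r1 → [0,0,-1,-1]
  r3 -= -1·r1 → [0,0,2,1]
  r3 -= -2·r2 → [0,0,0,-1]

L=[[1,0,0,0],[-2,1,0,0],[1,0,1,0],[0,-1,-2,1]] U=[[1,2,1,-1],[0,2,2,1],[0,0,-1,-1],[0,0,0,-1]]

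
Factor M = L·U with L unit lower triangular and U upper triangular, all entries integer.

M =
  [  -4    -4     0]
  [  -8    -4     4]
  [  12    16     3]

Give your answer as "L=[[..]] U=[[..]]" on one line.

L=[[1,0,0],[2,1,0],[-3,1,1]] U=[[-4,-4,0],[0,4,4],[0,0,-1]]

  row1 -= 2·row0 → [0,4,4]
  row2 -= -3·row0 → [0,4,3]
  row2 -= 1·row1 → [0,0,-1]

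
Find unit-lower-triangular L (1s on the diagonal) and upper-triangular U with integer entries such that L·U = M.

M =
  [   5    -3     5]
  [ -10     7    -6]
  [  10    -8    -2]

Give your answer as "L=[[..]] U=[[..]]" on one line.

L=[[1,0,0],[-2,1,0],[2,-2,1]] U=[[5,-3,5],[0,1,4],[0,0,-4]]

  R1 -= -2·R0 → [0,1,4]
  R2 -= 2·R0 → [0,-2,-12]
  R2 -= -2·R1 → [0,0,-4]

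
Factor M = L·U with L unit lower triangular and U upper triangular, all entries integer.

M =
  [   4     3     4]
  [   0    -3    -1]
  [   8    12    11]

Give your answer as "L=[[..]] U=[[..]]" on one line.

  r1 -= 0·r0 → [0,-3,-1]
  r2 -= 2·r0 → [0,6,3]
  r2 -= -2·r1 → [0,0,1]

L=[[1,0,0],[0,1,0],[2,-2,1]] U=[[4,3,4],[0,-3,-1],[0,0,1]]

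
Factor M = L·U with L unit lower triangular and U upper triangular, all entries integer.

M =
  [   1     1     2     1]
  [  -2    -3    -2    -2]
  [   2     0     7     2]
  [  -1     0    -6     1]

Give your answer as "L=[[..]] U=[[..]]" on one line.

L=[[1,0,0,0],[-2,1,0,0],[2,2,1,0],[-1,-1,2,1]] U=[[1,1,2,1],[0,-1,2,0],[0,0,-1,0],[0,0,0,2]]

  R1 -= -2·R0 → [0,-1,2,0]
  R2 -= 2·R0 → [0,-2,3,0]
  R3 -= -1·R0 → [0,1,-4,2]
  R2 -= 2·R1 → [0,0,-1,0]
  R3 -= -1·R1 → [0,0,-2,2]
  R3 -= 2·R2 → [0,0,0,2]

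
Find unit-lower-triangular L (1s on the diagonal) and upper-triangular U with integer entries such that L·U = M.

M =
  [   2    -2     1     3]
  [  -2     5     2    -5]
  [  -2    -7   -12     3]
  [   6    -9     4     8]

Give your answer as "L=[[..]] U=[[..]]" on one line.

  r1 -= -1·r0 → [0,3,3,-2]
  r2 -= -1·r0 → [0,-9,-11,6]
  r3 -= 3·r0 → [0,-3,1,-1]
  r2 -= -3·r1 → [0,0,-2,0]
  r3 -= -1·r1 → [0,0,4,-3]
  r3 -= -2·r2 → [0,0,0,-3]

L=[[1,0,0,0],[-1,1,0,0],[-1,-3,1,0],[3,-1,-2,1]] U=[[2,-2,1,3],[0,3,3,-2],[0,0,-2,0],[0,0,0,-3]]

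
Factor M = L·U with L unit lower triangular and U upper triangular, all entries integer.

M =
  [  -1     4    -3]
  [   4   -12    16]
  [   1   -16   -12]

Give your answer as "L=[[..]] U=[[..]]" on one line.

L=[[1,0,0],[-4,1,0],[-1,-3,1]] U=[[-1,4,-3],[0,4,4],[0,0,-3]]

  R1 -= -4·R0 → [0,4,4]
  R2 -= -1·R0 → [0,-12,-15]
  R2 -= -3·R1 → [0,0,-3]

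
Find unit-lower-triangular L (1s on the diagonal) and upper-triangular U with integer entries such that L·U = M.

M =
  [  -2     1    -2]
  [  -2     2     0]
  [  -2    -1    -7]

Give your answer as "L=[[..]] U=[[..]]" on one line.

L=[[1,0,0],[1,1,0],[1,-2,1]] U=[[-2,1,-2],[0,1,2],[0,0,-1]]

  row1 -= 1·row0 → [0,1,2]
  row2 -= 1·row0 → [0,-2,-5]
  row2 -= -2·row1 → [0,0,-1]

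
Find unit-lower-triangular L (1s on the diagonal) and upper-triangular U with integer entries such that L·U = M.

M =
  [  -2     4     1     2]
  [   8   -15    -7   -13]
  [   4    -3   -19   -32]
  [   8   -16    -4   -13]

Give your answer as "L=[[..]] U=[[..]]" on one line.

  r1 -= -4·r0 → [0,1,-3,-5]
  r2 -= -2·r0 → [0,5,-17,-28]
  r3 -= -4·r0 → [0,0,0,-5]
  r2 -= 5·r1 → [0,0,-2,-3]
  r3 -= 0·r1 → [0,0,0,-5]
  r3 -= 0·r2 → [0,0,0,-5]

L=[[1,0,0,0],[-4,1,0,0],[-2,5,1,0],[-4,0,0,1]] U=[[-2,4,1,2],[0,1,-3,-5],[0,0,-2,-3],[0,0,0,-5]]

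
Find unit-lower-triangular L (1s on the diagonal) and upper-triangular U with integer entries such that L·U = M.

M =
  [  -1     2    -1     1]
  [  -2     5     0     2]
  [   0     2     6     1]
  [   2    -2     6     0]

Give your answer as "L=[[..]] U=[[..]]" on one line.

L=[[1,0,0,0],[2,1,0,0],[0,2,1,0],[-2,2,0,1]] U=[[-1,2,-1,1],[0,1,2,0],[0,0,2,1],[0,0,0,2]]

  r1 -= 2·r0 → [0,1,2,0]
  r2 -= 0·r0 → [0,2,6,1]
  r3 -= -2·r0 → [0,2,4,2]
  r2 -= 2·r1 → [0,0,2,1]
  r3 -= 2·r1 → [0,0,0,2]
  r3 -= 0·r2 → [0,0,0,2]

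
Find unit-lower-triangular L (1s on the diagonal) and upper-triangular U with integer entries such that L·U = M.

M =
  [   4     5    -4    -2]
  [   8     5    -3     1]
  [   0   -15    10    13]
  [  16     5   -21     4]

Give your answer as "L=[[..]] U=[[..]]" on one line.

  R1 -= 2·R0 → [0,-5,5,5]
  R2 -= 0·R0 → [0,-15,10,13]
  R3 -= 4·R0 → [0,-15,-5,12]
  R2 -= 3·R1 → [0,0,-5,-2]
  R3 -= 3·R1 → [0,0,-20,-3]
  R3 -= 4·R2 → [0,0,0,5]

L=[[1,0,0,0],[2,1,0,0],[0,3,1,0],[4,3,4,1]] U=[[4,5,-4,-2],[0,-5,5,5],[0,0,-5,-2],[0,0,0,5]]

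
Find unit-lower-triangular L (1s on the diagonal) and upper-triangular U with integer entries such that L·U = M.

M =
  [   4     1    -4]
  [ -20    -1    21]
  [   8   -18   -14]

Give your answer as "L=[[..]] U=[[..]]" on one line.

  r1 -= -5·r0 → [0,4,1]
  r2 -= 2·r0 → [0,-20,-6]
  r2 -= -5·r1 → [0,0,-1]

L=[[1,0,0],[-5,1,0],[2,-5,1]] U=[[4,1,-4],[0,4,1],[0,0,-1]]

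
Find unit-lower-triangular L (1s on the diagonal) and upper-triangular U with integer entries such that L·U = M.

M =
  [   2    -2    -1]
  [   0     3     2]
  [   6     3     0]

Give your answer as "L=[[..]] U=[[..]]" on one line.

L=[[1,0,0],[0,1,0],[3,3,1]] U=[[2,-2,-1],[0,3,2],[0,0,-3]]

  row1 -= 0·row0 → [0,3,2]
  row2 -= 3·row0 → [0,9,3]
  row2 -= 3·row1 → [0,0,-3]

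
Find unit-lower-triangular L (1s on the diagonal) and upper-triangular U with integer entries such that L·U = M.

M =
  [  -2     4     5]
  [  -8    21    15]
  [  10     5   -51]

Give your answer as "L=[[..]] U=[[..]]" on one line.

  r1 -= 4·r0 → [0,5,-5]
  r2 -= -5·r0 → [0,25,-26]
  r2 -= 5·r1 → [0,0,-1]

L=[[1,0,0],[4,1,0],[-5,5,1]] U=[[-2,4,5],[0,5,-5],[0,0,-1]]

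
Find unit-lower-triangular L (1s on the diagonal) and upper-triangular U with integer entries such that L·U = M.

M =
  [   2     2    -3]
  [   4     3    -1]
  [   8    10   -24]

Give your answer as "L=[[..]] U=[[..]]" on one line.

  R1 -= 2·R0 → [0,-1,5]
  R2 -= 4·R0 → [0,2,-12]
  R2 -= -2·R1 → [0,0,-2]

L=[[1,0,0],[2,1,0],[4,-2,1]] U=[[2,2,-3],[0,-1,5],[0,0,-2]]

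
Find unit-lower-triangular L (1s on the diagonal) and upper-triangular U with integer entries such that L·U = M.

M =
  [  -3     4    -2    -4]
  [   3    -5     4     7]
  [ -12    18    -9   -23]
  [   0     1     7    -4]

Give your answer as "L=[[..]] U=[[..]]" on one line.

  r1 -= -1·r0 → [0,-1,2,3]
  r2 -= 4·r0 → [0,2,-1,-7]
  r3 -= 0·r0 → [0,1,7,-4]
  r2 -= -2·r1 → [0,0,3,-1]
  r3 -= -1·r1 → [0,0,9,-1]
  r3 -= 3·r2 → [0,0,0,2]

L=[[1,0,0,0],[-1,1,0,0],[4,-2,1,0],[0,-1,3,1]] U=[[-3,4,-2,-4],[0,-1,2,3],[0,0,3,-1],[0,0,0,2]]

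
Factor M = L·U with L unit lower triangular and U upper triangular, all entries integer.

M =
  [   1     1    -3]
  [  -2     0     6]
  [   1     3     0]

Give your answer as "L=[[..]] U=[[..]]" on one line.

  r1 -= -2·r0 → [0,2,0]
  r2 -= 1·r0 → [0,2,3]
  r2 -= 1·r1 → [0,0,3]

L=[[1,0,0],[-2,1,0],[1,1,1]] U=[[1,1,-3],[0,2,0],[0,0,3]]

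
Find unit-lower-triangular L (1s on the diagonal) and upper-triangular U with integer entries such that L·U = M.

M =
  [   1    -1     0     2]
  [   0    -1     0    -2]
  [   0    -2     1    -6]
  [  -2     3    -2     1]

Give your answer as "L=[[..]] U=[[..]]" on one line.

  row1 -= 0·row0 → [0,-1,0,-2]
  row2 -= 0·row0 → [0,-2,1,-6]
  row3 -= -2·row0 → [0,1,-2,5]
  row2 -= 2·row1 → [0,0,1,-2]
  row3 -= -1·row1 → [0,0,-2,3]
  row3 -= -2·row2 → [0,0,0,-1]

L=[[1,0,0,0],[0,1,0,0],[0,2,1,0],[-2,-1,-2,1]] U=[[1,-1,0,2],[0,-1,0,-2],[0,0,1,-2],[0,0,0,-1]]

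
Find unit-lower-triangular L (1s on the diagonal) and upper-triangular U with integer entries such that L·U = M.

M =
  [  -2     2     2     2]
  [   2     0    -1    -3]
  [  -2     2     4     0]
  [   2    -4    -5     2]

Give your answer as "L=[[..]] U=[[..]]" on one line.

  row1 -= -1·row0 → [0,2,1,-1]
  row2 -= 1·row0 → [0,0,2,-2]
  row3 -= -1·row0 → [0,-2,-3,4]
  row2 -= 0·row1 → [0,0,2,-2]
  row3 -= -1·row1 → [0,0,-2,3]
  row3 -= -1·row2 → [0,0,0,1]

L=[[1,0,0,0],[-1,1,0,0],[1,0,1,0],[-1,-1,-1,1]] U=[[-2,2,2,2],[0,2,1,-1],[0,0,2,-2],[0,0,0,1]]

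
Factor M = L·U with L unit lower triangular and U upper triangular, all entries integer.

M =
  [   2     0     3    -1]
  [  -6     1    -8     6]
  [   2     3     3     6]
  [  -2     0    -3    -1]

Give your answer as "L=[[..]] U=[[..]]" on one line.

  r1 -= -3·r0 → [0,1,1,3]
  r2 -= 1·r0 → [0,3,0,7]
  r3 -= -1·r0 → [0,0,0,-2]
  r2 -= 3·r1 → [0,0,-3,-2]
  r3 -= 0·r1 → [0,0,0,-2]
  r3 -= 0·r2 → [0,0,0,-2]

L=[[1,0,0,0],[-3,1,0,0],[1,3,1,0],[-1,0,0,1]] U=[[2,0,3,-1],[0,1,1,3],[0,0,-3,-2],[0,0,0,-2]]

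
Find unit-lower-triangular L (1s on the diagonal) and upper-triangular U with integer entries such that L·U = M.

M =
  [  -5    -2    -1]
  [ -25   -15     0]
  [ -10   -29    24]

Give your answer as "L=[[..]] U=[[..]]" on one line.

  R1 -= 5·R0 → [0,-5,5]
  R2 -= 2·R0 → [0,-25,26]
  R2 -= 5·R1 → [0,0,1]

L=[[1,0,0],[5,1,0],[2,5,1]] U=[[-5,-2,-1],[0,-5,5],[0,0,1]]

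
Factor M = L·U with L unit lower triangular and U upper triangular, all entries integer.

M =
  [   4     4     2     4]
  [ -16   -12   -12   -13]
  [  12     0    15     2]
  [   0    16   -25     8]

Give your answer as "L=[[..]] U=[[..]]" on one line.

L=[[1,0,0,0],[-4,1,0,0],[3,-3,1,0],[0,4,3,1]] U=[[4,4,2,4],[0,4,-4,3],[0,0,-3,-1],[0,0,0,-1]]

  r1 -= -4·r0 → [0,4,-4,3]
  r2 -= 3·r0 → [0,-12,9,-10]
  r3 -= 0·r0 → [0,16,-25,8]
  r2 -= -3·r1 → [0,0,-3,-1]
  r3 -= 4·r1 → [0,0,-9,-4]
  r3 -= 3·r2 → [0,0,0,-1]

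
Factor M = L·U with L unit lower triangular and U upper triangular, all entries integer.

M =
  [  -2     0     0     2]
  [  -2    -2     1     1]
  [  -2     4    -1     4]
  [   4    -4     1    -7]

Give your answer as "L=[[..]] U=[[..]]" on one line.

  r1 -= 1·r0 → [0,-2,1,-1]
  r2 -= 1·r0 → [0,4,-1,2]
  r3 -= -2·r0 → [0,-4,1,-3]
  r2 -= -2·r1 → [0,0,1,0]
  r3 -= 2·r1 → [0,0,-1,-1]
  r3 -= -1·r2 → [0,0,0,-1]

L=[[1,0,0,0],[1,1,0,0],[1,-2,1,0],[-2,2,-1,1]] U=[[-2,0,0,2],[0,-2,1,-1],[0,0,1,0],[0,0,0,-1]]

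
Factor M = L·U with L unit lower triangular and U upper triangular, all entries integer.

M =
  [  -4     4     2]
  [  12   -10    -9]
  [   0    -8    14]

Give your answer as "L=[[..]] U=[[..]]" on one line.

L=[[1,0,0],[-3,1,0],[0,-4,1]] U=[[-4,4,2],[0,2,-3],[0,0,2]]

  R1 -= -3·R0 → [0,2,-3]
  R2 -= 0·R0 → [0,-8,14]
  R2 -= -4·R1 → [0,0,2]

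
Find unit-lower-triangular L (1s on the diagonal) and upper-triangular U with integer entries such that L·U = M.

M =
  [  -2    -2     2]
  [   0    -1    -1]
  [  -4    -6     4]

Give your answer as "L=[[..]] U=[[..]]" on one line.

  r1 -= 0·r0 → [0,-1,-1]
  r2 -= 2·r0 → [0,-2,0]
  r2 -= 2·r1 → [0,0,2]

L=[[1,0,0],[0,1,0],[2,2,1]] U=[[-2,-2,2],[0,-1,-1],[0,0,2]]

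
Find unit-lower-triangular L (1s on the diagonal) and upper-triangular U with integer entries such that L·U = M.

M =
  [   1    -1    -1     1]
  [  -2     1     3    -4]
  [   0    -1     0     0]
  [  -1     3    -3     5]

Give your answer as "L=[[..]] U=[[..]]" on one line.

L=[[1,0,0,0],[-2,1,0,0],[0,1,1,0],[-1,-2,2,1]] U=[[1,-1,-1,1],[0,-1,1,-2],[0,0,-1,2],[0,0,0,-2]]

  row1 -= -2·row0 → [0,-1,1,-2]
  row2 -= 0·row0 → [0,-1,0,0]
  row3 -= -1·row0 → [0,2,-4,6]
  row2 -= 1·row1 → [0,0,-1,2]
  row3 -= -2·row1 → [0,0,-2,2]
  row3 -= 2·row2 → [0,0,0,-2]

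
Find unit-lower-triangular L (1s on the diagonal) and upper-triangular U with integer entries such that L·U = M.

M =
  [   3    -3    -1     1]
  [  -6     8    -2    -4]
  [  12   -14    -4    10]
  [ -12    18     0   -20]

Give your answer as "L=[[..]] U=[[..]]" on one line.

L=[[1,0,0,0],[-2,1,0,0],[4,-1,1,0],[-4,3,-2,1]] U=[[3,-3,-1,1],[0,2,-4,-2],[0,0,-4,4],[0,0,0,-2]]

  R1 -= -2·R0 → [0,2,-4,-2]
  R2 -= 4·R0 → [0,-2,0,6]
  R3 -= -4·R0 → [0,6,-4,-16]
  R2 -= -1·R1 → [0,0,-4,4]
  R3 -= 3·R1 → [0,0,8,-10]
  R3 -= -2·R2 → [0,0,0,-2]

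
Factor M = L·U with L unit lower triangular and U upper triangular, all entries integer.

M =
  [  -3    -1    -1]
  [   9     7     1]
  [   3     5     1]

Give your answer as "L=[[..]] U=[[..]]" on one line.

L=[[1,0,0],[-3,1,0],[-1,1,1]] U=[[-3,-1,-1],[0,4,-2],[0,0,2]]

  R1 -= -3·R0 → [0,4,-2]
  R2 -= -1·R0 → [0,4,0]
  R2 -= 1·R1 → [0,0,2]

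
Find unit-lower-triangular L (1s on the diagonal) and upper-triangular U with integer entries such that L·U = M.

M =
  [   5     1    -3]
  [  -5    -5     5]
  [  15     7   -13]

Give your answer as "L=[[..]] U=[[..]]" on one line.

  row1 -= -1·row0 → [0,-4,2]
  row2 -= 3·row0 → [0,4,-4]
  row2 -= -1·row1 → [0,0,-2]

L=[[1,0,0],[-1,1,0],[3,-1,1]] U=[[5,1,-3],[0,-4,2],[0,0,-2]]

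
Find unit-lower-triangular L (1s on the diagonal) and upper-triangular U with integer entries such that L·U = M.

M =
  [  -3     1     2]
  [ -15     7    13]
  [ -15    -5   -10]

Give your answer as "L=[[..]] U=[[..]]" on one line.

  R1 -= 5·R0 → [0,2,3]
  R2 -= 5·R0 → [0,-10,-20]
  R2 -= -5·R1 → [0,0,-5]

L=[[1,0,0],[5,1,0],[5,-5,1]] U=[[-3,1,2],[0,2,3],[0,0,-5]]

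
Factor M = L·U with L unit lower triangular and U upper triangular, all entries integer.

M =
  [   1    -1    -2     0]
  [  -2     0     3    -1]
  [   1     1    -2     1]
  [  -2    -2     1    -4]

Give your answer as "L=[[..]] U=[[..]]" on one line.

L=[[1,0,0,0],[-2,1,0,0],[1,-1,1,0],[-2,2,1,1]] U=[[1,-1,-2,0],[0,-2,-1,-1],[0,0,-1,0],[0,0,0,-2]]

  row1 -= -2·row0 → [0,-2,-1,-1]
  row2 -= 1·row0 → [0,2,0,1]
  row3 -= -2·row0 → [0,-4,-3,-4]
  row2 -= -1·row1 → [0,0,-1,0]
  row3 -= 2·row1 → [0,0,-1,-2]
  row3 -= 1·row2 → [0,0,0,-2]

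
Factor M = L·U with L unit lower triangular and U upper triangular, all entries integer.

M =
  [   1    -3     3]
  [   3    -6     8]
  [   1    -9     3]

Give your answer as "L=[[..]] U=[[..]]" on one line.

  row1 -= 3·row0 → [0,3,-1]
  row2 -= 1·row0 → [0,-6,0]
  row2 -= -2·row1 → [0,0,-2]

L=[[1,0,0],[3,1,0],[1,-2,1]] U=[[1,-3,3],[0,3,-1],[0,0,-2]]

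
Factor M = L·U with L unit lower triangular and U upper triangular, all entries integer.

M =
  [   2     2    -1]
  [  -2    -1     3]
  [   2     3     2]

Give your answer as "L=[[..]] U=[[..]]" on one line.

  row1 -= -1·row0 → [0,1,2]
  row2 -= 1·row0 → [0,1,3]
  row2 -= 1·row1 → [0,0,1]

L=[[1,0,0],[-1,1,0],[1,1,1]] U=[[2,2,-1],[0,1,2],[0,0,1]]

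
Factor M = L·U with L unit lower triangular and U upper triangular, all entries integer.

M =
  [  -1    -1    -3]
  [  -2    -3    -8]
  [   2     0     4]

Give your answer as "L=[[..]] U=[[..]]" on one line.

L=[[1,0,0],[2,1,0],[-2,2,1]] U=[[-1,-1,-3],[0,-1,-2],[0,0,2]]

  r1 -= 2·r0 → [0,-1,-2]
  r2 -= -2·r0 → [0,-2,-2]
  r2 -= 2·r1 → [0,0,2]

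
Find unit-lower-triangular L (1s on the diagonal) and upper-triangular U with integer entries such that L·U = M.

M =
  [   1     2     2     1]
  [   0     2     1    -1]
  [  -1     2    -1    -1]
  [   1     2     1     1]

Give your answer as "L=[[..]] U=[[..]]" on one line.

  row1 -= 0·row0 → [0,2,1,-1]
  row2 -= -1·row0 → [0,4,1,0]
  row3 -= 1·row0 → [0,0,-1,0]
  row2 -= 2·row1 → [0,0,-1,2]
  row3 -= 0·row1 → [0,0,-1,0]
  row3 -= 1·row2 → [0,0,0,-2]

L=[[1,0,0,0],[0,1,0,0],[-1,2,1,0],[1,0,1,1]] U=[[1,2,2,1],[0,2,1,-1],[0,0,-1,2],[0,0,0,-2]]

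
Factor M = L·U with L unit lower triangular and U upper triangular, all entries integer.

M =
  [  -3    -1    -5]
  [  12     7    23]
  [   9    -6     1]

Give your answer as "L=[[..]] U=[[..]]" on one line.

L=[[1,0,0],[-4,1,0],[-3,-3,1]] U=[[-3,-1,-5],[0,3,3],[0,0,-5]]

  R1 -= -4·R0 → [0,3,3]
  R2 -= -3·R0 → [0,-9,-14]
  R2 -= -3·R1 → [0,0,-5]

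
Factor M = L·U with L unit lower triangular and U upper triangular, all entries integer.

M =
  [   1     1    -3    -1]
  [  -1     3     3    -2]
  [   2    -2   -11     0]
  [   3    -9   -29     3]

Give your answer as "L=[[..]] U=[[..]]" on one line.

L=[[1,0,0,0],[-1,1,0,0],[2,-1,1,0],[3,-3,4,1]] U=[[1,1,-3,-1],[0,4,0,-3],[0,0,-5,-1],[0,0,0,1]]

  row1 -= -1·row0 → [0,4,0,-3]
  row2 -= 2·row0 → [0,-4,-5,2]
  row3 -= 3·row0 → [0,-12,-20,6]
  row2 -= -1·row1 → [0,0,-5,-1]
  row3 -= -3·row1 → [0,0,-20,-3]
  row3 -= 4·row2 → [0,0,0,1]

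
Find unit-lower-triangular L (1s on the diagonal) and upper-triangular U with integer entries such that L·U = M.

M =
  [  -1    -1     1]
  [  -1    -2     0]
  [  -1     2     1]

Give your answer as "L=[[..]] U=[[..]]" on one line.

L=[[1,0,0],[1,1,0],[1,-3,1]] U=[[-1,-1,1],[0,-1,-1],[0,0,-3]]

  row1 -= 1·row0 → [0,-1,-1]
  row2 -= 1·row0 → [0,3,0]
  row2 -= -3·row1 → [0,0,-3]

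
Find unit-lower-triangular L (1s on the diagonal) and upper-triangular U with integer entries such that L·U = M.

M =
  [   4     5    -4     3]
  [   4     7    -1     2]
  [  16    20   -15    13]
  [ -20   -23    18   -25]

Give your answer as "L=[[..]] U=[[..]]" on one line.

  r1 -= 1·r0 → [0,2,3,-1]
  r2 -= 4·r0 → [0,0,1,1]
  r3 -= -5·r0 → [0,2,-2,-10]
  r2 -= 0·r1 → [0,0,1,1]
  r3 -= 1·r1 → [0,0,-5,-9]
  r3 -= -5·r2 → [0,0,0,-4]

L=[[1,0,0,0],[1,1,0,0],[4,0,1,0],[-5,1,-5,1]] U=[[4,5,-4,3],[0,2,3,-1],[0,0,1,1],[0,0,0,-4]]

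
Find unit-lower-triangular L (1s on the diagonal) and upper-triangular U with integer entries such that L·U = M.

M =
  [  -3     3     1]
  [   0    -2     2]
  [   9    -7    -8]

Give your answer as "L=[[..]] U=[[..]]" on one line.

L=[[1,0,0],[0,1,0],[-3,-1,1]] U=[[-3,3,1],[0,-2,2],[0,0,-3]]

  row1 -= 0·row0 → [0,-2,2]
  row2 -= -3·row0 → [0,2,-5]
  row2 -= -1·row1 → [0,0,-3]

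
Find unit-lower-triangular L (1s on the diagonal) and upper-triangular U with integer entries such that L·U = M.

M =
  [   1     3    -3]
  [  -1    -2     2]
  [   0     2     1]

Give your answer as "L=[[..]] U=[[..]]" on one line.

L=[[1,0,0],[-1,1,0],[0,2,1]] U=[[1,3,-3],[0,1,-1],[0,0,3]]

  row1 -= -1·row0 → [0,1,-1]
  row2 -= 0·row0 → [0,2,1]
  row2 -= 2·row1 → [0,0,3]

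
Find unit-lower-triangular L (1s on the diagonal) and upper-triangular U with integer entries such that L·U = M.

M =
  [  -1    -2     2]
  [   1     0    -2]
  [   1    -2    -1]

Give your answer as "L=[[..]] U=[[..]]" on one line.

L=[[1,0,0],[-1,1,0],[-1,2,1]] U=[[-1,-2,2],[0,-2,0],[0,0,1]]

  R1 -= -1·R0 → [0,-2,0]
  R2 -= -1·R0 → [0,-4,1]
  R2 -= 2·R1 → [0,0,1]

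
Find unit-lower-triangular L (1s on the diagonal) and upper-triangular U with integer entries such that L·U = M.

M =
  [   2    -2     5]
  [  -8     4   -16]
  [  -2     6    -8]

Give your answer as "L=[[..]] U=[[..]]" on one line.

  row1 -= -4·row0 → [0,-4,4]
  row2 -= -1·row0 → [0,4,-3]
  row2 -= -1·row1 → [0,0,1]

L=[[1,0,0],[-4,1,0],[-1,-1,1]] U=[[2,-2,5],[0,-4,4],[0,0,1]]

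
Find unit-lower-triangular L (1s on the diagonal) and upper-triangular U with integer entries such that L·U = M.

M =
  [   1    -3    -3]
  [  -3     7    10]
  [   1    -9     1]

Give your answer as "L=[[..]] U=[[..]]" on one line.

  R1 -= -3·R0 → [0,-2,1]
  R2 -= 1·R0 → [0,-6,4]
  R2 -= 3·R1 → [0,0,1]

L=[[1,0,0],[-3,1,0],[1,3,1]] U=[[1,-3,-3],[0,-2,1],[0,0,1]]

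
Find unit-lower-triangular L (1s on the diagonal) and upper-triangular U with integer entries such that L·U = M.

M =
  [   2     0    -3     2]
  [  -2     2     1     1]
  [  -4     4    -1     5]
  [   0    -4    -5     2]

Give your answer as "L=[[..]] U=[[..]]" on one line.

L=[[1,0,0,0],[-1,1,0,0],[-2,2,1,0],[0,-2,3,1]] U=[[2,0,-3,2],[0,2,-2,3],[0,0,-3,3],[0,0,0,-1]]

  R1 -= -1·R0 → [0,2,-2,3]
  R2 -= -2·R0 → [0,4,-7,9]
  R3 -= 0·R0 → [0,-4,-5,2]
  R2 -= 2·R1 → [0,0,-3,3]
  R3 -= -2·R1 → [0,0,-9,8]
  R3 -= 3·R2 → [0,0,0,-1]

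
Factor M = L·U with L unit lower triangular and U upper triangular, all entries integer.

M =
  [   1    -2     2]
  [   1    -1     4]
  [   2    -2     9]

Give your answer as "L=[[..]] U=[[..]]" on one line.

L=[[1,0,0],[1,1,0],[2,2,1]] U=[[1,-2,2],[0,1,2],[0,0,1]]

  r1 -= 1·r0 → [0,1,2]
  r2 -= 2·r0 → [0,2,5]
  r2 -= 2·r1 → [0,0,1]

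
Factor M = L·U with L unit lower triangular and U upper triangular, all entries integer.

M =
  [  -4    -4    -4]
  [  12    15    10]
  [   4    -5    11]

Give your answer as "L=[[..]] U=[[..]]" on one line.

L=[[1,0,0],[-3,1,0],[-1,-3,1]] U=[[-4,-4,-4],[0,3,-2],[0,0,1]]

  row1 -= -3·row0 → [0,3,-2]
  row2 -= -1·row0 → [0,-9,7]
  row2 -= -3·row1 → [0,0,1]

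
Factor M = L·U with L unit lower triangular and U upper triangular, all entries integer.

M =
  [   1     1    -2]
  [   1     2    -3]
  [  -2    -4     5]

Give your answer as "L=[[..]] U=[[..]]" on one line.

  row1 -= 1·row0 → [0,1,-1]
  row2 -= -2·row0 → [0,-2,1]
  row2 -= -2·row1 → [0,0,-1]

L=[[1,0,0],[1,1,0],[-2,-2,1]] U=[[1,1,-2],[0,1,-1],[0,0,-1]]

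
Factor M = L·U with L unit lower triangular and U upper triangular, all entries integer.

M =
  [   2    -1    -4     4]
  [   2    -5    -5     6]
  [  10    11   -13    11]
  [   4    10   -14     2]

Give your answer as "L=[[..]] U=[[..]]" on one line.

L=[[1,0,0,0],[1,1,0,0],[5,-4,1,0],[2,-3,-3,1]] U=[[2,-1,-4,4],[0,-4,-1,2],[0,0,3,-1],[0,0,0,-3]]

  R1 -= 1·R0 → [0,-4,-1,2]
  R2 -= 5·R0 → [0,16,7,-9]
  R3 -= 2·R0 → [0,12,-6,-6]
  R2 -= -4·R1 → [0,0,3,-1]
  R3 -= -3·R1 → [0,0,-9,0]
  R3 -= -3·R2 → [0,0,0,-3]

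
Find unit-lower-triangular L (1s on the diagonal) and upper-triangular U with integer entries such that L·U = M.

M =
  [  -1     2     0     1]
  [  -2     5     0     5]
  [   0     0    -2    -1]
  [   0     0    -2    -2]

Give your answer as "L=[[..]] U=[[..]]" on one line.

L=[[1,0,0,0],[2,1,0,0],[0,0,1,0],[0,0,1,1]] U=[[-1,2,0,1],[0,1,0,3],[0,0,-2,-1],[0,0,0,-1]]

  R1 -= 2·R0 → [0,1,0,3]
  R2 -= 0·R0 → [0,0,-2,-1]
  R3 -= 0·R0 → [0,0,-2,-2]
  R2 -= 0·R1 → [0,0,-2,-1]
  R3 -= 0·R1 → [0,0,-2,-2]
  R3 -= 1·R2 → [0,0,0,-1]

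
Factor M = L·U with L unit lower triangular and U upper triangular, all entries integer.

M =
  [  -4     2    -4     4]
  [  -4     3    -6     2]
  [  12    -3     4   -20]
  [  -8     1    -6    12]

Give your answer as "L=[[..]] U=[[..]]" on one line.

  R1 -= 1·R0 → [0,1,-2,-2]
  R2 -= -3·R0 → [0,3,-8,-8]
  R3 -= 2·R0 → [0,-3,2,4]
  R2 -= 3·R1 → [0,0,-2,-2]
  R3 -= -3·R1 → [0,0,-4,-2]
  R3 -= 2·R2 → [0,0,0,2]

L=[[1,0,0,0],[1,1,0,0],[-3,3,1,0],[2,-3,2,1]] U=[[-4,2,-4,4],[0,1,-2,-2],[0,0,-2,-2],[0,0,0,2]]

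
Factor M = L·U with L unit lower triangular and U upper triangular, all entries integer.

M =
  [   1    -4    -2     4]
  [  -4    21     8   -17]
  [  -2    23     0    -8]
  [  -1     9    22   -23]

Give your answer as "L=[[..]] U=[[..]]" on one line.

  R1 -= -4·R0 → [0,5,0,-1]
  R2 -= -2·R0 → [0,15,-4,0]
  R3 -= -1·R0 → [0,5,20,-19]
  R2 -= 3·R1 → [0,0,-4,3]
  R3 -= 1·R1 → [0,0,20,-18]
  R3 -= -5·R2 → [0,0,0,-3]

L=[[1,0,0,0],[-4,1,0,0],[-2,3,1,0],[-1,1,-5,1]] U=[[1,-4,-2,4],[0,5,0,-1],[0,0,-4,3],[0,0,0,-3]]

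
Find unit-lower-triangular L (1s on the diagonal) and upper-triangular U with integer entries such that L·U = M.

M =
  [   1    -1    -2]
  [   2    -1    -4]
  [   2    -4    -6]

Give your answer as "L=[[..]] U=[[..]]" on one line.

L=[[1,0,0],[2,1,0],[2,-2,1]] U=[[1,-1,-2],[0,1,0],[0,0,-2]]

  r1 -= 2·r0 → [0,1,0]
  r2 -= 2·r0 → [0,-2,-2]
  r2 -= -2·r1 → [0,0,-2]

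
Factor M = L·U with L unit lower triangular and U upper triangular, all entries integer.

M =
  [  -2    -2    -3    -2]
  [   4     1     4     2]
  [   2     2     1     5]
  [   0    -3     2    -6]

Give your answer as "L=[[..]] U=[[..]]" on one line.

L=[[1,0,0,0],[-2,1,0,0],[-1,0,1,0],[0,1,-2,1]] U=[[-2,-2,-3,-2],[0,-3,-2,-2],[0,0,-2,3],[0,0,0,2]]

  R1 -= -2·R0 → [0,-3,-2,-2]
  R2 -= -1·R0 → [0,0,-2,3]
  R3 -= 0·R0 → [0,-3,2,-6]
  R2 -= 0·R1 → [0,0,-2,3]
  R3 -= 1·R1 → [0,0,4,-4]
  R3 -= -2·R2 → [0,0,0,2]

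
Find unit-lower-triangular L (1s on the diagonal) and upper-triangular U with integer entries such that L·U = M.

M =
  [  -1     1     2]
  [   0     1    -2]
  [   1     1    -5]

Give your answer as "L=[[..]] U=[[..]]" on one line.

L=[[1,0,0],[0,1,0],[-1,2,1]] U=[[-1,1,2],[0,1,-2],[0,0,1]]

  R1 -= 0·R0 → [0,1,-2]
  R2 -= -1·R0 → [0,2,-3]
  R2 -= 2·R1 → [0,0,1]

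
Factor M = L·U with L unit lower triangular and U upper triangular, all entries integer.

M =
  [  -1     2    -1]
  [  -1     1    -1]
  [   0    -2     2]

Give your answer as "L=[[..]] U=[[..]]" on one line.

  R1 -= 1·R0 → [0,-1,0]
  R2 -= 0·R0 → [0,-2,2]
  R2 -= 2·R1 → [0,0,2]

L=[[1,0,0],[1,1,0],[0,2,1]] U=[[-1,2,-1],[0,-1,0],[0,0,2]]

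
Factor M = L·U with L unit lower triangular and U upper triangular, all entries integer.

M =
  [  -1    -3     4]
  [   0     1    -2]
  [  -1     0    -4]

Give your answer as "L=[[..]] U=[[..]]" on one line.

L=[[1,0,0],[0,1,0],[1,3,1]] U=[[-1,-3,4],[0,1,-2],[0,0,-2]]

  R1 -= 0·R0 → [0,1,-2]
  R2 -= 1·R0 → [0,3,-8]
  R2 -= 3·R1 → [0,0,-2]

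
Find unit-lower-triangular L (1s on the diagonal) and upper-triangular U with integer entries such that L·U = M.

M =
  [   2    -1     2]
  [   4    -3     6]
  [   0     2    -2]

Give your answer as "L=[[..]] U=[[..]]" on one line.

L=[[1,0,0],[2,1,0],[0,-2,1]] U=[[2,-1,2],[0,-1,2],[0,0,2]]

  R1 -= 2·R0 → [0,-1,2]
  R2 -= 0·R0 → [0,2,-2]
  R2 -= -2·R1 → [0,0,2]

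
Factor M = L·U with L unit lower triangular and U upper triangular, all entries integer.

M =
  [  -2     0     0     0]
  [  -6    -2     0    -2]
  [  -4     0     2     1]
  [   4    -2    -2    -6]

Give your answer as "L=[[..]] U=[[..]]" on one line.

L=[[1,0,0,0],[3,1,0,0],[2,0,1,0],[-2,1,-1,1]] U=[[-2,0,0,0],[0,-2,0,-2],[0,0,2,1],[0,0,0,-3]]

  row1 -= 3·row0 → [0,-2,0,-2]
  row2 -= 2·row0 → [0,0,2,1]
  row3 -= -2·row0 → [0,-2,-2,-6]
  row2 -= 0·row1 → [0,0,2,1]
  row3 -= 1·row1 → [0,0,-2,-4]
  row3 -= -1·row2 → [0,0,0,-3]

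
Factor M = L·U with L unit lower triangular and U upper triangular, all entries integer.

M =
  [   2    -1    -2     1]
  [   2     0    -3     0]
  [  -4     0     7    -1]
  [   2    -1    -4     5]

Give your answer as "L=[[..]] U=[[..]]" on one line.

  row1 -= 1·row0 → [0,1,-1,-1]
  row2 -= -2·row0 → [0,-2,3,1]
  row3 -= 1·row0 → [0,0,-2,4]
  row2 -= -2·row1 → [0,0,1,-1]
  row3 -= 0·row1 → [0,0,-2,4]
  row3 -= -2·row2 → [0,0,0,2]

L=[[1,0,0,0],[1,1,0,0],[-2,-2,1,0],[1,0,-2,1]] U=[[2,-1,-2,1],[0,1,-1,-1],[0,0,1,-1],[0,0,0,2]]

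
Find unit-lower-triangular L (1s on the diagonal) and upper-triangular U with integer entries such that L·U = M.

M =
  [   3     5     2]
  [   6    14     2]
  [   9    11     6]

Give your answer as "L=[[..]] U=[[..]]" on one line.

  R1 -= 2·R0 → [0,4,-2]
  R2 -= 3·R0 → [0,-4,0]
  R2 -= -1·R1 → [0,0,-2]

L=[[1,0,0],[2,1,0],[3,-1,1]] U=[[3,5,2],[0,4,-2],[0,0,-2]]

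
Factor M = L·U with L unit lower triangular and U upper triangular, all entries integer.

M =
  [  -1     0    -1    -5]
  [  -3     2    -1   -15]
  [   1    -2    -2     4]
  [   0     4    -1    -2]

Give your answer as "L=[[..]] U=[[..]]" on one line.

  row1 -= 3·row0 → [0,2,2,0]
  row2 -= -1·row0 → [0,-2,-3,-1]
  row3 -= 0·row0 → [0,4,-1,-2]
  row2 -= -1·row1 → [0,0,-1,-1]
  row3 -= 2·row1 → [0,0,-5,-2]
  row3 -= 5·row2 → [0,0,0,3]

L=[[1,0,0,0],[3,1,0,0],[-1,-1,1,0],[0,2,5,1]] U=[[-1,0,-1,-5],[0,2,2,0],[0,0,-1,-1],[0,0,0,3]]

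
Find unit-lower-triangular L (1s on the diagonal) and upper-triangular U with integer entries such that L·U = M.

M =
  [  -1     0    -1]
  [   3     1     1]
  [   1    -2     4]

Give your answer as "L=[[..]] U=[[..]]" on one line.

L=[[1,0,0],[-3,1,0],[-1,-2,1]] U=[[-1,0,-1],[0,1,-2],[0,0,-1]]

  R1 -= -3·R0 → [0,1,-2]
  R2 -= -1·R0 → [0,-2,3]
  R2 -= -2·R1 → [0,0,-1]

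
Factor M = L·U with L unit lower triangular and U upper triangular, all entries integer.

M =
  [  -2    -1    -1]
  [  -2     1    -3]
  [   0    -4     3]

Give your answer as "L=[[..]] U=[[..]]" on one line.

  R1 -= 1·R0 → [0,2,-2]
  R2 -= 0·R0 → [0,-4,3]
  R2 -= -2·R1 → [0,0,-1]

L=[[1,0,0],[1,1,0],[0,-2,1]] U=[[-2,-1,-1],[0,2,-2],[0,0,-1]]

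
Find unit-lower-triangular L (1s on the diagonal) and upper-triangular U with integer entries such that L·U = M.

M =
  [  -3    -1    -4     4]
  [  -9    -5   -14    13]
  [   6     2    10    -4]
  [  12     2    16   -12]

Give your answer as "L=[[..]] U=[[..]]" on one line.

  row1 -= 3·row0 → [0,-2,-2,1]
  row2 -= -2·row0 → [0,0,2,4]
  row3 -= -4·row0 → [0,-2,0,4]
  row2 -= 0·row1 → [0,0,2,4]
  row3 -= 1·row1 → [0,0,2,3]
  row3 -= 1·row2 → [0,0,0,-1]

L=[[1,0,0,0],[3,1,0,0],[-2,0,1,0],[-4,1,1,1]] U=[[-3,-1,-4,4],[0,-2,-2,1],[0,0,2,4],[0,0,0,-1]]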